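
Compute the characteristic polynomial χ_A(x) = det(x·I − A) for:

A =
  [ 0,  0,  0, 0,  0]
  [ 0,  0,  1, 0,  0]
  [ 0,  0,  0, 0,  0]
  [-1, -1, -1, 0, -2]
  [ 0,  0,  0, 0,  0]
x^5

Expanding det(x·I − A) (e.g. by cofactor expansion or by noting that A is similar to its Jordan form J, which has the same characteristic polynomial as A) gives
  χ_A(x) = x^5
which factors as x^5. The eigenvalues (with algebraic multiplicities) are λ = 0 with multiplicity 5.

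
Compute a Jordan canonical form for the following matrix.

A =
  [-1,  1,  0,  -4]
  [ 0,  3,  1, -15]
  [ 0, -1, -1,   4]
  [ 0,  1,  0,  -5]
J_3(-1) ⊕ J_1(-1)

The characteristic polynomial is
  det(x·I − A) = x^4 + 4*x^3 + 6*x^2 + 4*x + 1 = (x + 1)^4

Eigenvalues and multiplicities (the geometric multiplicity of λ is n − rank(A − λI), which equals the number of Jordan blocks for λ):
  λ = -1: algebraic multiplicity = 4, geometric multiplicity = 2

Determining the block sizes for each eigenvalue:
  λ = -1: with am = 4 and gm = 2, the partition is not yet determined (e.g. several partitions of 4 into 2 parts exist). Let N = A − (-1)·I. Computing rank(N^1) = 2, rank(N^2) = 1, rank(N^3) = 0; the number of blocks of size ≥ j is rank(N^{j−1}) − rank(N^j), giving [2, 1, 1]. So we have 1 block(s) of size 3, 1 block(s) of size 1 → block sizes [3, 1]

Assembling the blocks gives a Jordan form
J =
  [-1,  1,  0,  0]
  [ 0, -1,  1,  0]
  [ 0,  0, -1,  0]
  [ 0,  0,  0, -1]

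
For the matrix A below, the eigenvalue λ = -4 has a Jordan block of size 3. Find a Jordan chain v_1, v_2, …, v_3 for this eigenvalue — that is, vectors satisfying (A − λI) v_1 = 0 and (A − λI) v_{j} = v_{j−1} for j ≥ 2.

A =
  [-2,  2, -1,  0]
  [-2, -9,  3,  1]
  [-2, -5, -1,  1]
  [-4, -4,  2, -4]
A Jordan chain for λ = -4 of length 3:
v_1 = (2, -4, -4, -4)ᵀ
v_2 = (2, -2, -2, -4)ᵀ
v_3 = (1, 0, 0, 0)ᵀ

Let N = A − (-4)·I. We want v_3 with N^3 v_3 = 0 but N^2 v_3 ≠ 0; then v_{j-1} := N · v_j for j = 3, …, 2.

Pick v_3 = (1, 0, 0, 0)ᵀ.
Then v_2 = N · v_3 = (2, -2, -2, -4)ᵀ.
Then v_1 = N · v_2 = (2, -4, -4, -4)ᵀ.

Sanity check: (A − (-4)·I) v_1 = (0, 0, 0, 0)ᵀ = 0. ✓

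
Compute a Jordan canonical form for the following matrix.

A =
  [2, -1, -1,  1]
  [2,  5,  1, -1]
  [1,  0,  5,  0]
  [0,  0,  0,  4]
J_3(4) ⊕ J_1(4)

The characteristic polynomial is
  det(x·I − A) = x^4 - 16*x^3 + 96*x^2 - 256*x + 256 = (x - 4)^4

Eigenvalues and multiplicities (the geometric multiplicity of λ is n − rank(A − λI), which equals the number of Jordan blocks for λ):
  λ = 4: algebraic multiplicity = 4, geometric multiplicity = 2

Determining the block sizes for each eigenvalue:
  λ = 4: with am = 4 and gm = 2, the partition is not yet determined (e.g. several partitions of 4 into 2 parts exist). Let N = A − (4)·I. Computing rank(N^1) = 2, rank(N^2) = 1, rank(N^3) = 0; the number of blocks of size ≥ j is rank(N^{j−1}) − rank(N^j), giving [2, 1, 1]. So we have 1 block(s) of size 3, 1 block(s) of size 1 → block sizes [3, 1]

Assembling the blocks gives a Jordan form
J =
  [4, 1, 0, 0]
  [0, 4, 1, 0]
  [0, 0, 4, 0]
  [0, 0, 0, 4]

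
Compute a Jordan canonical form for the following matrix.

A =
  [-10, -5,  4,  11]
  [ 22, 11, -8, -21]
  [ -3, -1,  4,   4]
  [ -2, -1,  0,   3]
J_2(2) ⊕ J_2(2)

The characteristic polynomial is
  det(x·I − A) = x^4 - 8*x^3 + 24*x^2 - 32*x + 16 = (x - 2)^4

Eigenvalues and multiplicities (the geometric multiplicity of λ is n − rank(A − λI), which equals the number of Jordan blocks for λ):
  λ = 2: algebraic multiplicity = 4, geometric multiplicity = 2

Determining the block sizes for each eigenvalue:
  λ = 2: with am = 4 and gm = 2, the partition is not yet determined (e.g. several partitions of 4 into 2 parts exist). Let N = A − (2)·I. Computing rank(N^1) = 2, rank(N^2) = 0; the number of blocks of size ≥ j is rank(N^{j−1}) − rank(N^j), giving [2, 2]. So we have 2 block(s) of size 2 → block sizes [2, 2]

Assembling the blocks gives a Jordan form
J =
  [2, 1, 0, 0]
  [0, 2, 0, 0]
  [0, 0, 2, 1]
  [0, 0, 0, 2]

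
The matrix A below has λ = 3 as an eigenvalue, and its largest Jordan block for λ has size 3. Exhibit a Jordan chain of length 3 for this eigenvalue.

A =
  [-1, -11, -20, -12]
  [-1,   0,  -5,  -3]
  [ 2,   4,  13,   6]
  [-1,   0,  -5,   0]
A Jordan chain for λ = 3 of length 3:
v_1 = (-1, 0, 2, -3)ᵀ
v_2 = (-4, -1, 2, -1)ᵀ
v_3 = (1, 0, 0, 0)ᵀ

Let N = A − (3)·I. We want v_3 with N^3 v_3 = 0 but N^2 v_3 ≠ 0; then v_{j-1} := N · v_j for j = 3, …, 2.

Pick v_3 = (1, 0, 0, 0)ᵀ.
Then v_2 = N · v_3 = (-4, -1, 2, -1)ᵀ.
Then v_1 = N · v_2 = (-1, 0, 2, -3)ᵀ.

Sanity check: (A − (3)·I) v_1 = (0, 0, 0, 0)ᵀ = 0. ✓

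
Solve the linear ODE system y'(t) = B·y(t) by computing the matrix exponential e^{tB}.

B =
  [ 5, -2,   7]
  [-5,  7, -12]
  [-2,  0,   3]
e^{tB} =
  [-2*t^2*exp(5*t) + exp(5*t), -2*t^2*exp(5*t) - 2*t*exp(5*t), 5*t^2*exp(5*t) + 7*t*exp(5*t)]
  [7*t^2*exp(5*t) - 5*t*exp(5*t), 7*t^2*exp(5*t) + 2*t*exp(5*t) + exp(5*t), -35*t^2*exp(5*t)/2 - 12*t*exp(5*t)]
  [2*t^2*exp(5*t) - 2*t*exp(5*t), 2*t^2*exp(5*t), -5*t^2*exp(5*t) - 2*t*exp(5*t) + exp(5*t)]

Strategy: write B = P · J · P⁻¹ where J is a Jordan canonical form, so e^{tB} = P · e^{tJ} · P⁻¹, and e^{tJ} can be computed block-by-block.

B has Jordan form
J =
  [5, 1, 0]
  [0, 5, 1]
  [0, 0, 5]
(up to reordering of blocks).

Per-block formulas:
  For a 3×3 Jordan block J_3(5): exp(t · J_3(5)) = e^(5t)·(I + t·N + (t^2/2)·N^2), where N is the 3×3 nilpotent shift.

After assembling e^{tJ} and conjugating by P, we get:

e^{tB} =
  [-2*t^2*exp(5*t) + exp(5*t), -2*t^2*exp(5*t) - 2*t*exp(5*t), 5*t^2*exp(5*t) + 7*t*exp(5*t)]
  [7*t^2*exp(5*t) - 5*t*exp(5*t), 7*t^2*exp(5*t) + 2*t*exp(5*t) + exp(5*t), -35*t^2*exp(5*t)/2 - 12*t*exp(5*t)]
  [2*t^2*exp(5*t) - 2*t*exp(5*t), 2*t^2*exp(5*t), -5*t^2*exp(5*t) - 2*t*exp(5*t) + exp(5*t)]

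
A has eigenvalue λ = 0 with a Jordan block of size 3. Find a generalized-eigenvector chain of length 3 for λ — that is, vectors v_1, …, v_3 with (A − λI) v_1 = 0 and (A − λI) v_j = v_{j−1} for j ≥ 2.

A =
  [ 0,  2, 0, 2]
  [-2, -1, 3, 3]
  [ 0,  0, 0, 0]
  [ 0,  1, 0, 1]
A Jordan chain for λ = 0 of length 3:
v_1 = (-4, 2, 0, -2)ᵀ
v_2 = (0, -2, 0, 0)ᵀ
v_3 = (1, 0, 0, 0)ᵀ

Let N = A − (0)·I. We want v_3 with N^3 v_3 = 0 but N^2 v_3 ≠ 0; then v_{j-1} := N · v_j for j = 3, …, 2.

Pick v_3 = (1, 0, 0, 0)ᵀ.
Then v_2 = N · v_3 = (0, -2, 0, 0)ᵀ.
Then v_1 = N · v_2 = (-4, 2, 0, -2)ᵀ.

Sanity check: (A − (0)·I) v_1 = (0, 0, 0, 0)ᵀ = 0. ✓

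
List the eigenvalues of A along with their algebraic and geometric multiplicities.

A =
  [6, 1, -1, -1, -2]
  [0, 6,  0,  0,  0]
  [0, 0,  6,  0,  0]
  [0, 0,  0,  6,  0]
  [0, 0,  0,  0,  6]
λ = 6: alg = 5, geom = 4

Step 1 — factor the characteristic polynomial to read off the algebraic multiplicities:
  χ_A(x) = (x - 6)^5

Step 2 — compute geometric multiplicities via the rank-nullity identity g(λ) = n − rank(A − λI):
  rank(A − (6)·I) = 1, so dim ker(A − (6)·I) = n − 1 = 4

Summary:
  λ = 6: algebraic multiplicity = 5, geometric multiplicity = 4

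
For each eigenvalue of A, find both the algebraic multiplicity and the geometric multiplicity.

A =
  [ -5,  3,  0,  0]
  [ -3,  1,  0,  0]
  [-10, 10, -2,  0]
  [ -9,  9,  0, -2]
λ = -2: alg = 4, geom = 3

Step 1 — factor the characteristic polynomial to read off the algebraic multiplicities:
  χ_A(x) = (x + 2)^4

Step 2 — compute geometric multiplicities via the rank-nullity identity g(λ) = n − rank(A − λI):
  rank(A − (-2)·I) = 1, so dim ker(A − (-2)·I) = n − 1 = 3

Summary:
  λ = -2: algebraic multiplicity = 4, geometric multiplicity = 3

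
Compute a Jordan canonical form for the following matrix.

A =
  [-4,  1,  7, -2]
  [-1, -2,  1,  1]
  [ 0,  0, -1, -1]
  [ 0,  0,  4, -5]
J_2(-3) ⊕ J_2(-3)

The characteristic polynomial is
  det(x·I − A) = x^4 + 12*x^3 + 54*x^2 + 108*x + 81 = (x + 3)^4

Eigenvalues and multiplicities (the geometric multiplicity of λ is n − rank(A − λI), which equals the number of Jordan blocks for λ):
  λ = -3: algebraic multiplicity = 4, geometric multiplicity = 2

Determining the block sizes for each eigenvalue:
  λ = -3: with am = 4 and gm = 2, the partition is not yet determined (e.g. several partitions of 4 into 2 parts exist). Let N = A − (-3)·I. Computing rank(N^1) = 2, rank(N^2) = 0; the number of blocks of size ≥ j is rank(N^{j−1}) − rank(N^j), giving [2, 2]. So we have 2 block(s) of size 2 → block sizes [2, 2]

Assembling the blocks gives a Jordan form
J =
  [-3,  1,  0,  0]
  [ 0, -3,  0,  0]
  [ 0,  0, -3,  1]
  [ 0,  0,  0, -3]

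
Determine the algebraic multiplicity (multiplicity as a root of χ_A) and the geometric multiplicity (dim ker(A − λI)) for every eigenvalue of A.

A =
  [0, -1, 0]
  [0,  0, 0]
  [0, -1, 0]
λ = 0: alg = 3, geom = 2

Step 1 — factor the characteristic polynomial to read off the algebraic multiplicities:
  χ_A(x) = x^3

Step 2 — compute geometric multiplicities via the rank-nullity identity g(λ) = n − rank(A − λI):
  rank(A − (0)·I) = 1, so dim ker(A − (0)·I) = n − 1 = 2

Summary:
  λ = 0: algebraic multiplicity = 3, geometric multiplicity = 2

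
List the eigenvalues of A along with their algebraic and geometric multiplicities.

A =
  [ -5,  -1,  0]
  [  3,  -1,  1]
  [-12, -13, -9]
λ = -5: alg = 3, geom = 1

Step 1 — factor the characteristic polynomial to read off the algebraic multiplicities:
  χ_A(x) = (x + 5)^3

Step 2 — compute geometric multiplicities via the rank-nullity identity g(λ) = n − rank(A − λI):
  rank(A − (-5)·I) = 2, so dim ker(A − (-5)·I) = n − 2 = 1

Summary:
  λ = -5: algebraic multiplicity = 3, geometric multiplicity = 1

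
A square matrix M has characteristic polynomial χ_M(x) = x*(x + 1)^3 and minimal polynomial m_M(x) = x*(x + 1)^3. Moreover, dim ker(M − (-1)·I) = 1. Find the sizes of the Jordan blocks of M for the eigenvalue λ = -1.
Block sizes for λ = -1: [3]

Step 1 — from the characteristic polynomial, algebraic multiplicity of λ = -1 is 3. From dim ker(M − (-1)·I) = 1, there are exactly 1 Jordan blocks for λ = -1.
Step 2 — from the minimal polynomial, the factor (x + 1)^3 tells us the largest block for λ = -1 has size 3.
Step 3 — with total size 3, 1 blocks, and largest block 3, the block sizes (in nonincreasing order) are [3].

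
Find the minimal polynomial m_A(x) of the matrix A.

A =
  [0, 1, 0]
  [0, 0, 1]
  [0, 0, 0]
x^3

The characteristic polynomial is χ_A(x) = x^3, so the eigenvalues are known. The minimal polynomial is
  m_A(x) = Π_λ (x − λ)^{k_λ}
where k_λ is the size of the *largest* Jordan block for λ (equivalently, the smallest k with (A − λI)^k v = 0 for every generalised eigenvector v of λ).

  λ = 0: largest Jordan block has size 3, contributing (x − 0)^3

So m_A(x) = x^3 = x^3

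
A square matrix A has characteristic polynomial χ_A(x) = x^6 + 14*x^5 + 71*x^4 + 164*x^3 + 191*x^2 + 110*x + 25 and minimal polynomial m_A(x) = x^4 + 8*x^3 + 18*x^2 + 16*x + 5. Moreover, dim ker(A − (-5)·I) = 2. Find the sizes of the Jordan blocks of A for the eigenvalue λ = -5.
Block sizes for λ = -5: [1, 1]

Step 1 — from the characteristic polynomial, algebraic multiplicity of λ = -5 is 2. From dim ker(A − (-5)·I) = 2, there are exactly 2 Jordan blocks for λ = -5.
Step 2 — from the minimal polynomial, the factor (x + 5) tells us the largest block for λ = -5 has size 1.
Step 3 — with total size 2, 2 blocks, and largest block 1, the block sizes (in nonincreasing order) are [1, 1].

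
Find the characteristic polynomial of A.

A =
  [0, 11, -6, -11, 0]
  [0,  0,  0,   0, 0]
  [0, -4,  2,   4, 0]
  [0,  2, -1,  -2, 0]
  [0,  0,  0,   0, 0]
x^5

Expanding det(x·I − A) (e.g. by cofactor expansion or by noting that A is similar to its Jordan form J, which has the same characteristic polynomial as A) gives
  χ_A(x) = x^5
which factors as x^5. The eigenvalues (with algebraic multiplicities) are λ = 0 with multiplicity 5.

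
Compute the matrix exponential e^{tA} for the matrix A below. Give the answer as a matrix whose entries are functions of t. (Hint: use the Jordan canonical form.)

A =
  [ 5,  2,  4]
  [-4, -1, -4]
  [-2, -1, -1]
e^{tA} =
  [4*t*exp(t) + exp(t), 2*t*exp(t), 4*t*exp(t)]
  [-4*t*exp(t), -2*t*exp(t) + exp(t), -4*t*exp(t)]
  [-2*t*exp(t), -t*exp(t), -2*t*exp(t) + exp(t)]

Strategy: write A = P · J · P⁻¹ where J is a Jordan canonical form, so e^{tA} = P · e^{tJ} · P⁻¹, and e^{tJ} can be computed block-by-block.

A has Jordan form
J =
  [1, 1, 0]
  [0, 1, 0]
  [0, 0, 1]
(up to reordering of blocks).

Per-block formulas:
  For a 1×1 block at λ = 1: exp(t · [1]) = [e^(1t)].
  For a 2×2 Jordan block J_2(1): exp(t · J_2(1)) = e^(1t)·(I + t·N), where N is the 2×2 nilpotent shift.

After assembling e^{tJ} and conjugating by P, we get:

e^{tA} =
  [4*t*exp(t) + exp(t), 2*t*exp(t), 4*t*exp(t)]
  [-4*t*exp(t), -2*t*exp(t) + exp(t), -4*t*exp(t)]
  [-2*t*exp(t), -t*exp(t), -2*t*exp(t) + exp(t)]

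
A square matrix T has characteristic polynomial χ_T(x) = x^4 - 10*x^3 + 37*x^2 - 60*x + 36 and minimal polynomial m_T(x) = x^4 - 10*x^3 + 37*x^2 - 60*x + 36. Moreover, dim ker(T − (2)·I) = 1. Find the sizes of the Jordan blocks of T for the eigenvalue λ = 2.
Block sizes for λ = 2: [2]

Step 1 — from the characteristic polynomial, algebraic multiplicity of λ = 2 is 2. From dim ker(T − (2)·I) = 1, there are exactly 1 Jordan blocks for λ = 2.
Step 2 — from the minimal polynomial, the factor (x − 2)^2 tells us the largest block for λ = 2 has size 2.
Step 3 — with total size 2, 1 blocks, and largest block 2, the block sizes (in nonincreasing order) are [2].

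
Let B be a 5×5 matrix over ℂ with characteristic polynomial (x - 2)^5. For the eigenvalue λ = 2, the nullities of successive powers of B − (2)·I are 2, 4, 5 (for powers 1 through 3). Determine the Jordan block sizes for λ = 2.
Block sizes for λ = 2: [3, 2]

From the dimensions of kernels of powers, the number of Jordan blocks of size at least j is d_j − d_{j−1} where d_j = dim ker(N^j) (with d_0 = 0). Computing the differences gives [2, 2, 1].
The number of blocks of size exactly k is (#blocks of size ≥ k) − (#blocks of size ≥ k + 1), so the partition is: 1 block(s) of size 2, 1 block(s) of size 3.
In nonincreasing order the block sizes are [3, 2].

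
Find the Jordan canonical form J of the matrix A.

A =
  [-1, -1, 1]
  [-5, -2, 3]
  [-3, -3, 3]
J_3(0)

The characteristic polynomial is
  det(x·I − A) = x^3

Eigenvalues and multiplicities (the geometric multiplicity of λ is n − rank(A − λI), which equals the number of Jordan blocks for λ):
  λ = 0: algebraic multiplicity = 3, geometric multiplicity = 1

Determining the block sizes for each eigenvalue:
  λ = 0: one block (gm = 1), so the single block has size am = 3 → block sizes [3]

Assembling the blocks gives a Jordan form
J =
  [0, 1, 0]
  [0, 0, 1]
  [0, 0, 0]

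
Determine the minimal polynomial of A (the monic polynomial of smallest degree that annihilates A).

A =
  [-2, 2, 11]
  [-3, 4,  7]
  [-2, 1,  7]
x^3 - 9*x^2 + 27*x - 27

The characteristic polynomial is χ_A(x) = (x - 3)^3, so the eigenvalues are known. The minimal polynomial is
  m_A(x) = Π_λ (x − λ)^{k_λ}
where k_λ is the size of the *largest* Jordan block for λ (equivalently, the smallest k with (A − λI)^k v = 0 for every generalised eigenvector v of λ).

  λ = 3: largest Jordan block has size 3, contributing (x − 3)^3

So m_A(x) = (x - 3)^3 = x^3 - 9*x^2 + 27*x - 27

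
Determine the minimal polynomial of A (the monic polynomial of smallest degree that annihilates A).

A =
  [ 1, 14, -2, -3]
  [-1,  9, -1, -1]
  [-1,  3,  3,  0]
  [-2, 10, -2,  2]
x^4 - 15*x^3 + 84*x^2 - 208*x + 192

The characteristic polynomial is χ_A(x) = (x - 4)^3*(x - 3), so the eigenvalues are known. The minimal polynomial is
  m_A(x) = Π_λ (x − λ)^{k_λ}
where k_λ is the size of the *largest* Jordan block for λ (equivalently, the smallest k with (A − λI)^k v = 0 for every generalised eigenvector v of λ).

  λ = 3: largest Jordan block has size 1, contributing (x − 3)
  λ = 4: largest Jordan block has size 3, contributing (x − 4)^3

So m_A(x) = (x - 4)^3*(x - 3) = x^4 - 15*x^3 + 84*x^2 - 208*x + 192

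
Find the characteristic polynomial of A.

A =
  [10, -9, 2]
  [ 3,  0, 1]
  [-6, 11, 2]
x^3 - 12*x^2 + 48*x - 64

Expanding det(x·I − A) (e.g. by cofactor expansion or by noting that A is similar to its Jordan form J, which has the same characteristic polynomial as A) gives
  χ_A(x) = x^3 - 12*x^2 + 48*x - 64
which factors as (x - 4)^3. The eigenvalues (with algebraic multiplicities) are λ = 4 with multiplicity 3.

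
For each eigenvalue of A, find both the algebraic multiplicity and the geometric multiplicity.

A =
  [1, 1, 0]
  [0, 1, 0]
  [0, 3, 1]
λ = 1: alg = 3, geom = 2

Step 1 — factor the characteristic polynomial to read off the algebraic multiplicities:
  χ_A(x) = (x - 1)^3

Step 2 — compute geometric multiplicities via the rank-nullity identity g(λ) = n − rank(A − λI):
  rank(A − (1)·I) = 1, so dim ker(A − (1)·I) = n − 1 = 2

Summary:
  λ = 1: algebraic multiplicity = 3, geometric multiplicity = 2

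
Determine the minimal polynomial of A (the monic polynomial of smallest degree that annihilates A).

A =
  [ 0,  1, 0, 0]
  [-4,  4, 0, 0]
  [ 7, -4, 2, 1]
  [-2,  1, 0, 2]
x^2 - 4*x + 4

The characteristic polynomial is χ_A(x) = (x - 2)^4, so the eigenvalues are known. The minimal polynomial is
  m_A(x) = Π_λ (x − λ)^{k_λ}
where k_λ is the size of the *largest* Jordan block for λ (equivalently, the smallest k with (A − λI)^k v = 0 for every generalised eigenvector v of λ).

  λ = 2: largest Jordan block has size 2, contributing (x − 2)^2

So m_A(x) = (x - 2)^2 = x^2 - 4*x + 4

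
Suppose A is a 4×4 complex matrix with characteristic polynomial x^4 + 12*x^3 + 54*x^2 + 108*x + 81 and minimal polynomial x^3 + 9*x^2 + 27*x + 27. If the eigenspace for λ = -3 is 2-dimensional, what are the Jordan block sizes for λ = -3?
Block sizes for λ = -3: [3, 1]

Step 1 — from the characteristic polynomial, algebraic multiplicity of λ = -3 is 4. From dim ker(A − (-3)·I) = 2, there are exactly 2 Jordan blocks for λ = -3.
Step 2 — from the minimal polynomial, the factor (x + 3)^3 tells us the largest block for λ = -3 has size 3.
Step 3 — with total size 4, 2 blocks, and largest block 3, the block sizes (in nonincreasing order) are [3, 1].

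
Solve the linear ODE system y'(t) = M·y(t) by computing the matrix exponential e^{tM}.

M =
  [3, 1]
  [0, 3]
e^{tM} =
  [exp(3*t), t*exp(3*t)]
  [0, exp(3*t)]

Strategy: write M = P · J · P⁻¹ where J is a Jordan canonical form, so e^{tM} = P · e^{tJ} · P⁻¹, and e^{tJ} can be computed block-by-block.

M has Jordan form
J =
  [3, 1]
  [0, 3]
(up to reordering of blocks).

Per-block formulas:
  For a 2×2 Jordan block J_2(3): exp(t · J_2(3)) = e^(3t)·(I + t·N), where N is the 2×2 nilpotent shift.

After assembling e^{tJ} and conjugating by P, we get:

e^{tM} =
  [exp(3*t), t*exp(3*t)]
  [0, exp(3*t)]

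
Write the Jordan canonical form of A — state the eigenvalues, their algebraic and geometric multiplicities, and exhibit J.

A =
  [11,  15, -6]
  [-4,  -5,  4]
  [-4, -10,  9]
J_2(5) ⊕ J_1(5)

The characteristic polynomial is
  det(x·I − A) = x^3 - 15*x^2 + 75*x - 125 = (x - 5)^3

Eigenvalues and multiplicities (the geometric multiplicity of λ is n − rank(A − λI), which equals the number of Jordan blocks for λ):
  λ = 5: algebraic multiplicity = 3, geometric multiplicity = 2

Determining the block sizes for each eigenvalue:
  λ = 5: 2 blocks summing to 3 forces exactly one block of size 2 and the rest size 1 → block sizes [2, 1]

Assembling the blocks gives a Jordan form
J =
  [5, 1, 0]
  [0, 5, 0]
  [0, 0, 5]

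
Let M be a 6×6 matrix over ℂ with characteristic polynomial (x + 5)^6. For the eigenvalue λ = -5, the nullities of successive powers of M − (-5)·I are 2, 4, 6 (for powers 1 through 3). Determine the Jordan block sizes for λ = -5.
Block sizes for λ = -5: [3, 3]

From the dimensions of kernels of powers, the number of Jordan blocks of size at least j is d_j − d_{j−1} where d_j = dim ker(N^j) (with d_0 = 0). Computing the differences gives [2, 2, 2].
The number of blocks of size exactly k is (#blocks of size ≥ k) − (#blocks of size ≥ k + 1), so the partition is: 2 block(s) of size 3.
In nonincreasing order the block sizes are [3, 3].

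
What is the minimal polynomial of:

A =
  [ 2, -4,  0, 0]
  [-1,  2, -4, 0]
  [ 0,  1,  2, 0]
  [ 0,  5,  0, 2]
x^3 - 6*x^2 + 12*x - 8

The characteristic polynomial is χ_A(x) = (x - 2)^4, so the eigenvalues are known. The minimal polynomial is
  m_A(x) = Π_λ (x − λ)^{k_λ}
where k_λ is the size of the *largest* Jordan block for λ (equivalently, the smallest k with (A − λI)^k v = 0 for every generalised eigenvector v of λ).

  λ = 2: largest Jordan block has size 3, contributing (x − 2)^3

So m_A(x) = (x - 2)^3 = x^3 - 6*x^2 + 12*x - 8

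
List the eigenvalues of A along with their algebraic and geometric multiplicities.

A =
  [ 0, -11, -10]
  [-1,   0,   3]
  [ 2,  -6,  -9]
λ = -3: alg = 3, geom = 1

Step 1 — factor the characteristic polynomial to read off the algebraic multiplicities:
  χ_A(x) = (x + 3)^3

Step 2 — compute geometric multiplicities via the rank-nullity identity g(λ) = n − rank(A − λI):
  rank(A − (-3)·I) = 2, so dim ker(A − (-3)·I) = n − 2 = 1

Summary:
  λ = -3: algebraic multiplicity = 3, geometric multiplicity = 1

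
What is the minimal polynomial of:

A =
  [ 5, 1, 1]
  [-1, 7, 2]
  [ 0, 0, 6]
x^3 - 18*x^2 + 108*x - 216

The characteristic polynomial is χ_A(x) = (x - 6)^3, so the eigenvalues are known. The minimal polynomial is
  m_A(x) = Π_λ (x − λ)^{k_λ}
where k_λ is the size of the *largest* Jordan block for λ (equivalently, the smallest k with (A − λI)^k v = 0 for every generalised eigenvector v of λ).

  λ = 6: largest Jordan block has size 3, contributing (x − 6)^3

So m_A(x) = (x - 6)^3 = x^3 - 18*x^2 + 108*x - 216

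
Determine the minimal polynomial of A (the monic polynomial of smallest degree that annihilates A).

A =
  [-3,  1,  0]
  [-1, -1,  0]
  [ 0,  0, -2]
x^2 + 4*x + 4

The characteristic polynomial is χ_A(x) = (x + 2)^3, so the eigenvalues are known. The minimal polynomial is
  m_A(x) = Π_λ (x − λ)^{k_λ}
where k_λ is the size of the *largest* Jordan block for λ (equivalently, the smallest k with (A − λI)^k v = 0 for every generalised eigenvector v of λ).

  λ = -2: largest Jordan block has size 2, contributing (x + 2)^2

So m_A(x) = (x + 2)^2 = x^2 + 4*x + 4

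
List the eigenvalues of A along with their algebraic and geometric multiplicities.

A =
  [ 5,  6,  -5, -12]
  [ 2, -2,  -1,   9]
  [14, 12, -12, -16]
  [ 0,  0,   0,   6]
λ = -5: alg = 1, geom = 1; λ = -2: alg = 2, geom = 1; λ = 6: alg = 1, geom = 1

Step 1 — factor the characteristic polynomial to read off the algebraic multiplicities:
  χ_A(x) = (x - 6)*(x + 2)^2*(x + 5)

Step 2 — compute geometric multiplicities via the rank-nullity identity g(λ) = n − rank(A − λI):
  rank(A − (-5)·I) = 3, so dim ker(A − (-5)·I) = n − 3 = 1
  rank(A − (-2)·I) = 3, so dim ker(A − (-2)·I) = n − 3 = 1
  rank(A − (6)·I) = 3, so dim ker(A − (6)·I) = n − 3 = 1

Summary:
  λ = -5: algebraic multiplicity = 1, geometric multiplicity = 1
  λ = -2: algebraic multiplicity = 2, geometric multiplicity = 1
  λ = 6: algebraic multiplicity = 1, geometric multiplicity = 1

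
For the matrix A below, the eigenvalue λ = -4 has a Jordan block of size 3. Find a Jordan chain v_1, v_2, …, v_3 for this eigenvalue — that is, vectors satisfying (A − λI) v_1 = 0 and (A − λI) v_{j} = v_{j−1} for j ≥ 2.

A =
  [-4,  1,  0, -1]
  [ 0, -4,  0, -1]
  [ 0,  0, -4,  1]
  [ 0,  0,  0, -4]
A Jordan chain for λ = -4 of length 3:
v_1 = (-1, 0, 0, 0)ᵀ
v_2 = (-1, -1, 1, 0)ᵀ
v_3 = (0, 0, 0, 1)ᵀ

Let N = A − (-4)·I. We want v_3 with N^3 v_3 = 0 but N^2 v_3 ≠ 0; then v_{j-1} := N · v_j for j = 3, …, 2.

Pick v_3 = (0, 0, 0, 1)ᵀ.
Then v_2 = N · v_3 = (-1, -1, 1, 0)ᵀ.
Then v_1 = N · v_2 = (-1, 0, 0, 0)ᵀ.

Sanity check: (A − (-4)·I) v_1 = (0, 0, 0, 0)ᵀ = 0. ✓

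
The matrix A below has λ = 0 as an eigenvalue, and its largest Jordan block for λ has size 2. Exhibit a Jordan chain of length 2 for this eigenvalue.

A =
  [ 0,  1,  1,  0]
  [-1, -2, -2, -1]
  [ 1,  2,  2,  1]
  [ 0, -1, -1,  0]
A Jordan chain for λ = 0 of length 2:
v_1 = (0, -1, 1, 0)ᵀ
v_2 = (1, 0, 0, 0)ᵀ

Let N = A − (0)·I. We want v_2 with N^2 v_2 = 0 but N^1 v_2 ≠ 0; then v_{j-1} := N · v_j for j = 2, …, 2.

Pick v_2 = (1, 0, 0, 0)ᵀ.
Then v_1 = N · v_2 = (0, -1, 1, 0)ᵀ.

Sanity check: (A − (0)·I) v_1 = (0, 0, 0, 0)ᵀ = 0. ✓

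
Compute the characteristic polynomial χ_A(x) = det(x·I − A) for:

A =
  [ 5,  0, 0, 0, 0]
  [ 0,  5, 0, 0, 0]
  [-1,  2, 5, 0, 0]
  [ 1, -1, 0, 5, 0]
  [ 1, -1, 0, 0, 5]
x^5 - 25*x^4 + 250*x^3 - 1250*x^2 + 3125*x - 3125

Expanding det(x·I − A) (e.g. by cofactor expansion or by noting that A is similar to its Jordan form J, which has the same characteristic polynomial as A) gives
  χ_A(x) = x^5 - 25*x^4 + 250*x^3 - 1250*x^2 + 3125*x - 3125
which factors as (x - 5)^5. The eigenvalues (with algebraic multiplicities) are λ = 5 with multiplicity 5.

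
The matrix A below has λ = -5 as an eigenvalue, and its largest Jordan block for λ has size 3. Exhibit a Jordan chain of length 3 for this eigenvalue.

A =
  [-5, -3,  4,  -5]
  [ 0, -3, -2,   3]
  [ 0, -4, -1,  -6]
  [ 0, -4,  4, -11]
A Jordan chain for λ = -5 of length 3:
v_1 = (-2, 0, 0, 0)ᵀ
v_2 = (-3, 2, -4, -4)ᵀ
v_3 = (0, 1, 0, 0)ᵀ

Let N = A − (-5)·I. We want v_3 with N^3 v_3 = 0 but N^2 v_3 ≠ 0; then v_{j-1} := N · v_j for j = 3, …, 2.

Pick v_3 = (0, 1, 0, 0)ᵀ.
Then v_2 = N · v_3 = (-3, 2, -4, -4)ᵀ.
Then v_1 = N · v_2 = (-2, 0, 0, 0)ᵀ.

Sanity check: (A − (-5)·I) v_1 = (0, 0, 0, 0)ᵀ = 0. ✓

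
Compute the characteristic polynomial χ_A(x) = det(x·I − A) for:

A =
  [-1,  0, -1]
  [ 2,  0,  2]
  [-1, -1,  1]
x^3

Expanding det(x·I − A) (e.g. by cofactor expansion or by noting that A is similar to its Jordan form J, which has the same characteristic polynomial as A) gives
  χ_A(x) = x^3
which factors as x^3. The eigenvalues (with algebraic multiplicities) are λ = 0 with multiplicity 3.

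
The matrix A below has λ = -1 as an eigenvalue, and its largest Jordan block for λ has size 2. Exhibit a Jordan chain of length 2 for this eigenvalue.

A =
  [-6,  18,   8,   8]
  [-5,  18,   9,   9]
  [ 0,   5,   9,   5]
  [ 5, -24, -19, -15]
A Jordan chain for λ = -1 of length 2:
v_1 = (-2, -1, 0, 1)ᵀ
v_2 = (6, 2, -1, 0)ᵀ

Let N = A − (-1)·I. We want v_2 with N^2 v_2 = 0 but N^1 v_2 ≠ 0; then v_{j-1} := N · v_j for j = 2, …, 2.

Pick v_2 = (6, 2, -1, 0)ᵀ.
Then v_1 = N · v_2 = (-2, -1, 0, 1)ᵀ.

Sanity check: (A − (-1)·I) v_1 = (0, 0, 0, 0)ᵀ = 0. ✓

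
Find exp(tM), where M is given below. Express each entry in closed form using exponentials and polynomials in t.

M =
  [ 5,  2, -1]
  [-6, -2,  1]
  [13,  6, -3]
e^{tM} =
  [5*t + 1, 2*t, -t]
  [-5*t^2/2 - 6*t, -t^2 - 2*t + 1, t^2/2 + t]
  [-5*t^2 + 13*t, -2*t^2 + 6*t, t^2 - 3*t + 1]

Strategy: write M = P · J · P⁻¹ where J is a Jordan canonical form, so e^{tM} = P · e^{tJ} · P⁻¹, and e^{tJ} can be computed block-by-block.

M has Jordan form
J =
  [0, 1, 0]
  [0, 0, 1]
  [0, 0, 0]
(up to reordering of blocks).

Per-block formulas:
  For a 3×3 Jordan block J_3(0): exp(t · J_3(0)) = e^(0t)·(I + t·N + (t^2/2)·N^2), where N is the 3×3 nilpotent shift.

After assembling e^{tJ} and conjugating by P, we get:

e^{tM} =
  [5*t + 1, 2*t, -t]
  [-5*t^2/2 - 6*t, -t^2 - 2*t + 1, t^2/2 + t]
  [-5*t^2 + 13*t, -2*t^2 + 6*t, t^2 - 3*t + 1]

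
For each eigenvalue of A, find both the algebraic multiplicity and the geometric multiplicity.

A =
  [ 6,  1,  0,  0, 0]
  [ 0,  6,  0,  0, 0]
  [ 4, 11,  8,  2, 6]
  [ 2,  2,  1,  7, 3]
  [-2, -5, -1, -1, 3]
λ = 6: alg = 5, geom = 3

Step 1 — factor the characteristic polynomial to read off the algebraic multiplicities:
  χ_A(x) = (x - 6)^5

Step 2 — compute geometric multiplicities via the rank-nullity identity g(λ) = n − rank(A − λI):
  rank(A − (6)·I) = 2, so dim ker(A − (6)·I) = n − 2 = 3

Summary:
  λ = 6: algebraic multiplicity = 5, geometric multiplicity = 3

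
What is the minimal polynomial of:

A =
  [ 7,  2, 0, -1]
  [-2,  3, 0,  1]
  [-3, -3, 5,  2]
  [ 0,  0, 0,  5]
x^2 - 10*x + 25

The characteristic polynomial is χ_A(x) = (x - 5)^4, so the eigenvalues are known. The minimal polynomial is
  m_A(x) = Π_λ (x − λ)^{k_λ}
where k_λ is the size of the *largest* Jordan block for λ (equivalently, the smallest k with (A − λI)^k v = 0 for every generalised eigenvector v of λ).

  λ = 5: largest Jordan block has size 2, contributing (x − 5)^2

So m_A(x) = (x - 5)^2 = x^2 - 10*x + 25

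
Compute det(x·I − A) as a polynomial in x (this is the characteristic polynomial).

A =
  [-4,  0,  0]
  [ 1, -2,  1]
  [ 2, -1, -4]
x^3 + 10*x^2 + 33*x + 36

Expanding det(x·I − A) (e.g. by cofactor expansion or by noting that A is similar to its Jordan form J, which has the same characteristic polynomial as A) gives
  χ_A(x) = x^3 + 10*x^2 + 33*x + 36
which factors as (x + 3)^2*(x + 4). The eigenvalues (with algebraic multiplicities) are λ = -4 with multiplicity 1, λ = -3 with multiplicity 2.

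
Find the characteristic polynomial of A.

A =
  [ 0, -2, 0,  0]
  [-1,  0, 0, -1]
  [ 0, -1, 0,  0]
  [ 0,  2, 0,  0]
x^4

Expanding det(x·I − A) (e.g. by cofactor expansion or by noting that A is similar to its Jordan form J, which has the same characteristic polynomial as A) gives
  χ_A(x) = x^4
which factors as x^4. The eigenvalues (with algebraic multiplicities) are λ = 0 with multiplicity 4.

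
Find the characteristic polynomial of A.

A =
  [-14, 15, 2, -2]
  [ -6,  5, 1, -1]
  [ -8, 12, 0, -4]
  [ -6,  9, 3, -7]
x^4 + 16*x^3 + 96*x^2 + 256*x + 256

Expanding det(x·I − A) (e.g. by cofactor expansion or by noting that A is similar to its Jordan form J, which has the same characteristic polynomial as A) gives
  χ_A(x) = x^4 + 16*x^3 + 96*x^2 + 256*x + 256
which factors as (x + 4)^4. The eigenvalues (with algebraic multiplicities) are λ = -4 with multiplicity 4.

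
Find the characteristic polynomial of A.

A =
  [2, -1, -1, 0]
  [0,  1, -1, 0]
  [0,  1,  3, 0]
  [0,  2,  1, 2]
x^4 - 8*x^3 + 24*x^2 - 32*x + 16

Expanding det(x·I − A) (e.g. by cofactor expansion or by noting that A is similar to its Jordan form J, which has the same characteristic polynomial as A) gives
  χ_A(x) = x^4 - 8*x^3 + 24*x^2 - 32*x + 16
which factors as (x - 2)^4. The eigenvalues (with algebraic multiplicities) are λ = 2 with multiplicity 4.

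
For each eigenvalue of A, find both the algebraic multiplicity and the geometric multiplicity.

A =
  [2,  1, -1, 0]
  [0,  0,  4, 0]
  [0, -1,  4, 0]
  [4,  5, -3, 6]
λ = 2: alg = 3, geom = 1; λ = 6: alg = 1, geom = 1

Step 1 — factor the characteristic polynomial to read off the algebraic multiplicities:
  χ_A(x) = (x - 6)*(x - 2)^3

Step 2 — compute geometric multiplicities via the rank-nullity identity g(λ) = n − rank(A − λI):
  rank(A − (2)·I) = 3, so dim ker(A − (2)·I) = n − 3 = 1
  rank(A − (6)·I) = 3, so dim ker(A − (6)·I) = n − 3 = 1

Summary:
  λ = 2: algebraic multiplicity = 3, geometric multiplicity = 1
  λ = 6: algebraic multiplicity = 1, geometric multiplicity = 1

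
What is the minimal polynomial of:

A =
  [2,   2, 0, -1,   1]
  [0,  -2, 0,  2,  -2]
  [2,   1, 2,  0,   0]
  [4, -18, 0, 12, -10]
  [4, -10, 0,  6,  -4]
x^2 - 4*x + 4

The characteristic polynomial is χ_A(x) = (x - 2)^5, so the eigenvalues are known. The minimal polynomial is
  m_A(x) = Π_λ (x − λ)^{k_λ}
where k_λ is the size of the *largest* Jordan block for λ (equivalently, the smallest k with (A − λI)^k v = 0 for every generalised eigenvector v of λ).

  λ = 2: largest Jordan block has size 2, contributing (x − 2)^2

So m_A(x) = (x - 2)^2 = x^2 - 4*x + 4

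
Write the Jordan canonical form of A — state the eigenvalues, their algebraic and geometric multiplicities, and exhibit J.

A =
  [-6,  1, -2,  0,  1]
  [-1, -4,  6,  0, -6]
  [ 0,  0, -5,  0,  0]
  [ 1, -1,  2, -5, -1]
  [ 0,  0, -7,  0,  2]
J_3(-5) ⊕ J_1(-5) ⊕ J_1(2)

The characteristic polynomial is
  det(x·I − A) = x^5 + 18*x^4 + 110*x^3 + 200*x^2 - 375*x - 1250 = (x - 2)*(x + 5)^4

Eigenvalues and multiplicities (the geometric multiplicity of λ is n − rank(A − λI), which equals the number of Jordan blocks for λ):
  λ = -5: algebraic multiplicity = 4, geometric multiplicity = 2
  λ = 2: algebraic multiplicity = 1, geometric multiplicity = 1

Determining the block sizes for each eigenvalue:
  λ = -5: with am = 4 and gm = 2, the partition is not yet determined (e.g. several partitions of 4 into 2 parts exist). Let N = A − (-5)·I. Computing rank(N^1) = 3, rank(N^2) = 2, rank(N^3) = 1; the number of blocks of size ≥ j is rank(N^{j−1}) − rank(N^j), giving [2, 1, 1]. So we have 1 block(s) of size 3, 1 block(s) of size 1 → block sizes [3, 1]
  λ = 2: one block (gm = 1), so the single block has size am = 1 → block sizes [1]

Assembling the blocks gives a Jordan form
J =
  [-5,  1,  0,  0, 0]
  [ 0, -5,  1,  0, 0]
  [ 0,  0, -5,  0, 0]
  [ 0,  0,  0, -5, 0]
  [ 0,  0,  0,  0, 2]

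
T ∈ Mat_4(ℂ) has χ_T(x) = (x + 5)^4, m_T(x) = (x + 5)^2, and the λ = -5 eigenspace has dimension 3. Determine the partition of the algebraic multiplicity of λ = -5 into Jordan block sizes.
Block sizes for λ = -5: [2, 1, 1]

Step 1 — from the characteristic polynomial, algebraic multiplicity of λ = -5 is 4. From dim ker(T − (-5)·I) = 3, there are exactly 3 Jordan blocks for λ = -5.
Step 2 — from the minimal polynomial, the factor (x + 5)^2 tells us the largest block for λ = -5 has size 2.
Step 3 — with total size 4, 3 blocks, and largest block 2, the block sizes (in nonincreasing order) are [2, 1, 1].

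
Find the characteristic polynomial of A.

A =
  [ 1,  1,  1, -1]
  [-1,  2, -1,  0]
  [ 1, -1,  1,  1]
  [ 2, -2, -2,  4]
x^4 - 8*x^3 + 24*x^2 - 32*x + 16

Expanding det(x·I − A) (e.g. by cofactor expansion or by noting that A is similar to its Jordan form J, which has the same characteristic polynomial as A) gives
  χ_A(x) = x^4 - 8*x^3 + 24*x^2 - 32*x + 16
which factors as (x - 2)^4. The eigenvalues (with algebraic multiplicities) are λ = 2 with multiplicity 4.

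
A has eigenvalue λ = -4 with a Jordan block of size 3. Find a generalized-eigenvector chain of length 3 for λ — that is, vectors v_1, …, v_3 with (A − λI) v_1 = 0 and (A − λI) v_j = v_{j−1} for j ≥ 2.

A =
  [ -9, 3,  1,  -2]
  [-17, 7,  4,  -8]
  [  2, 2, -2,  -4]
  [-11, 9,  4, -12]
A Jordan chain for λ = -4 of length 3:
v_1 = (-2, -6, 4, -2)ᵀ
v_2 = (-5, -17, 2, -11)ᵀ
v_3 = (1, 0, 0, 0)ᵀ

Let N = A − (-4)·I. We want v_3 with N^3 v_3 = 0 but N^2 v_3 ≠ 0; then v_{j-1} := N · v_j for j = 3, …, 2.

Pick v_3 = (1, 0, 0, 0)ᵀ.
Then v_2 = N · v_3 = (-5, -17, 2, -11)ᵀ.
Then v_1 = N · v_2 = (-2, -6, 4, -2)ᵀ.

Sanity check: (A − (-4)·I) v_1 = (0, 0, 0, 0)ᵀ = 0. ✓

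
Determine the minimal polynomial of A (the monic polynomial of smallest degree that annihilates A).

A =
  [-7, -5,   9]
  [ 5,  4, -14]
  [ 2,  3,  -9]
x^3 + 12*x^2 + 48*x + 64

The characteristic polynomial is χ_A(x) = (x + 4)^3, so the eigenvalues are known. The minimal polynomial is
  m_A(x) = Π_λ (x − λ)^{k_λ}
where k_λ is the size of the *largest* Jordan block for λ (equivalently, the smallest k with (A − λI)^k v = 0 for every generalised eigenvector v of λ).

  λ = -4: largest Jordan block has size 3, contributing (x + 4)^3

So m_A(x) = (x + 4)^3 = x^3 + 12*x^2 + 48*x + 64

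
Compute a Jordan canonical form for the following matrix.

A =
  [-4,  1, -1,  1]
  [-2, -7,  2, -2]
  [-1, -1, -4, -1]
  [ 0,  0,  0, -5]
J_2(-5) ⊕ J_1(-5) ⊕ J_1(-5)

The characteristic polynomial is
  det(x·I − A) = x^4 + 20*x^3 + 150*x^2 + 500*x + 625 = (x + 5)^4

Eigenvalues and multiplicities (the geometric multiplicity of λ is n − rank(A − λI), which equals the number of Jordan blocks for λ):
  λ = -5: algebraic multiplicity = 4, geometric multiplicity = 3

Determining the block sizes for each eigenvalue:
  λ = -5: 3 blocks summing to 4 forces exactly one block of size 2 and the rest size 1 → block sizes [2, 1, 1]

Assembling the blocks gives a Jordan form
J =
  [-5,  1,  0,  0]
  [ 0, -5,  0,  0]
  [ 0,  0, -5,  0]
  [ 0,  0,  0, -5]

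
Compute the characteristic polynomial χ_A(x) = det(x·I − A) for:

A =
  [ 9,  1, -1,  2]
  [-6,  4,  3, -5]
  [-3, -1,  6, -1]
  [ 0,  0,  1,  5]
x^4 - 24*x^3 + 216*x^2 - 864*x + 1296

Expanding det(x·I − A) (e.g. by cofactor expansion or by noting that A is similar to its Jordan form J, which has the same characteristic polynomial as A) gives
  χ_A(x) = x^4 - 24*x^3 + 216*x^2 - 864*x + 1296
which factors as (x - 6)^4. The eigenvalues (with algebraic multiplicities) are λ = 6 with multiplicity 4.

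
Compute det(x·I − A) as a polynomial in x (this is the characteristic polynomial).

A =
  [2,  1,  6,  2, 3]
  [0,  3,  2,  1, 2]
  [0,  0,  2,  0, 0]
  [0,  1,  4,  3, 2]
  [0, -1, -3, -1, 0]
x^5 - 10*x^4 + 40*x^3 - 80*x^2 + 80*x - 32

Expanding det(x·I − A) (e.g. by cofactor expansion or by noting that A is similar to its Jordan form J, which has the same characteristic polynomial as A) gives
  χ_A(x) = x^5 - 10*x^4 + 40*x^3 - 80*x^2 + 80*x - 32
which factors as (x - 2)^5. The eigenvalues (with algebraic multiplicities) are λ = 2 with multiplicity 5.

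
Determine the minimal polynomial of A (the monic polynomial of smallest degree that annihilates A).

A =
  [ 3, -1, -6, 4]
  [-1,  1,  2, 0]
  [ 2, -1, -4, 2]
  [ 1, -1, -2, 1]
x^4 - x^3

The characteristic polynomial is χ_A(x) = x^3*(x - 1), so the eigenvalues are known. The minimal polynomial is
  m_A(x) = Π_λ (x − λ)^{k_λ}
where k_λ is the size of the *largest* Jordan block for λ (equivalently, the smallest k with (A − λI)^k v = 0 for every generalised eigenvector v of λ).

  λ = 0: largest Jordan block has size 3, contributing (x − 0)^3
  λ = 1: largest Jordan block has size 1, contributing (x − 1)

So m_A(x) = x^3*(x - 1) = x^4 - x^3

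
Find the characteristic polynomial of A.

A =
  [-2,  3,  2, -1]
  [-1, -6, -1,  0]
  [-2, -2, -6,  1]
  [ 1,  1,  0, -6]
x^4 + 20*x^3 + 150*x^2 + 500*x + 625

Expanding det(x·I − A) (e.g. by cofactor expansion or by noting that A is similar to its Jordan form J, which has the same characteristic polynomial as A) gives
  χ_A(x) = x^4 + 20*x^3 + 150*x^2 + 500*x + 625
which factors as (x + 5)^4. The eigenvalues (with algebraic multiplicities) are λ = -5 with multiplicity 4.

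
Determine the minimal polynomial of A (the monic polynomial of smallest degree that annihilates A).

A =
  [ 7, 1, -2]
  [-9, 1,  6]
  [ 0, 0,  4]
x^2 - 8*x + 16

The characteristic polynomial is χ_A(x) = (x - 4)^3, so the eigenvalues are known. The minimal polynomial is
  m_A(x) = Π_λ (x − λ)^{k_λ}
where k_λ is the size of the *largest* Jordan block for λ (equivalently, the smallest k with (A − λI)^k v = 0 for every generalised eigenvector v of λ).

  λ = 4: largest Jordan block has size 2, contributing (x − 4)^2

So m_A(x) = (x - 4)^2 = x^2 - 8*x + 16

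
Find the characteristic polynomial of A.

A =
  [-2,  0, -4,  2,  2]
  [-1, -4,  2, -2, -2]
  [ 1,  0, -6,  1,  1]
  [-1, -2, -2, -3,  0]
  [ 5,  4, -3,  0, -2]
x^5 + 17*x^4 + 115*x^3 + 387*x^2 + 648*x + 432

Expanding det(x·I − A) (e.g. by cofactor expansion or by noting that A is similar to its Jordan form J, which has the same characteristic polynomial as A) gives
  χ_A(x) = x^5 + 17*x^4 + 115*x^3 + 387*x^2 + 648*x + 432
which factors as (x + 3)^3*(x + 4)^2. The eigenvalues (with algebraic multiplicities) are λ = -4 with multiplicity 2, λ = -3 with multiplicity 3.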